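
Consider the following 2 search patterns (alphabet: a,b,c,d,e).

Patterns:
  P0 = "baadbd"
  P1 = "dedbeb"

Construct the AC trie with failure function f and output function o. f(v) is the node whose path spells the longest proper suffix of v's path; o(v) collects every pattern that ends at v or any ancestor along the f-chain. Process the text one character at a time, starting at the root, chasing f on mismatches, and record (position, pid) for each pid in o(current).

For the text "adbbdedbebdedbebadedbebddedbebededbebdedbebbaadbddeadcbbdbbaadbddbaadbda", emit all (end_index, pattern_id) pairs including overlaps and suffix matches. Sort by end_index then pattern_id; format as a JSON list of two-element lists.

Build automaton:
Trie nodes:
  0='ε' goto b→1 d→7
  1='b' goto a→2
  2='ba' goto a→3
  3='baa' goto d→4
  4='baad' goto b→5
  5='baadb' goto d→6
  6='baadbd' goto ·  ←P0
  7='d' goto e→8
  8='de' goto d→9
  9='ded' goto b→10
  10='dedb' goto e→11
  11='dedbe' goto b→12
  12='dedbeb' goto ·  ←P1

BFS fail/out derivation:
  n1('b'): parent n0 fail=0; on 'b' 0 → fail=0;  out ∅∪∅=∅
  n7('d'): parent n0 fail=0; on 'd' 0 → fail=0;  out ∅∪∅=∅
  n2('ba'): parent n1 fail=0; on 'a' 0 → fail=0;  out ∅∪∅=∅
  n8('de'): parent n7 fail=0; on 'e' 0 → fail=0;  out ∅∪∅=∅
  n3('baa'): parent n2 fail=0; on 'a' 0 → fail=0;  out ∅∪∅=∅
  n9('ded'): parent n8 fail=0; on 'd' 0 → fail=7;  out ∅∪∅=∅
  n4('baad'): parent n3 fail=0; on 'd' 0 → fail=7;  out ∅∪∅=∅
  n10('dedb'): parent n9 fail=7; on 'b' 7→0 → fail=1;  out ∅∪∅=∅
  n5('baadb'): parent n4 fail=7; on 'b' 7→0 → fail=1;  out ∅∪∅=∅
  n11('dedbe'): parent n10 fail=1; on 'e' 1→0 → fail=0;  out ∅∪∅=∅
  n6('baadbd'): parent n5 fail=1; on 'd' 1→0 → fail=7;  out {0}∪∅={0}
  n12('dedbeb'): parent n11 fail=0; on 'b' 0 → fail=1;  out {1}∪∅={1}

Text stream:
i=0 'a': node 0→0
i=1 'd': node 0→7
i=2 'b': node 7→1 ·f
i=3 'b': node 1→1 ·f
i=4 'd': node 1→7 ·f
i=5 'e': node 7→8
i=6 'd': node 8→9
i=7 'b': node 9→10
i=8 'e': node 10→11
i=9 'b': node 11→12  → match P1@[4:9]
i=10 'd': node 12→7 ·f
i=11 'e': node 7→8
i=12 'd': node 8→9
i=13 'b': node 9→10
i=14 'e': node 10→11
i=15 'b': node 11→12  → match P1@[10:15]
i=16 'a': node 12→2 ·f
i=17 'd': node 2→7 ·f
i=18 'e': node 7→8
i=19 'd': node 8→9
i=20 'b': node 9→10
i=21 'e': node 10→11
i=22 'b': node 11→12  → match P1@[17:22]
i=23 'd': node 12→7 ·f
i=24 'd': node 7→7 ·f
i=25 'e': node 7→8
i=26 'd': node 8→9
i=27 'b': node 9→10
i=28 'e': node 10→11
i=29 'b': node 11→12  → match P1@[24:29]
i=30 'e': node 12→0 ·f
i=31 'd': node 0→7
i=32 'e': node 7→8
i=33 'd': node 8→9
i=34 'b': node 9→10
i=35 'e': node 10→11
i=36 'b': node 11→12  → match P1@[31:36]
i=37 'd': node 12→7 ·f
i=38 'e': node 7→8
i=39 'd': node 8→9
i=40 'b': node 9→10
i=41 'e': node 10→11
i=42 'b': node 11→12  → match P1@[37:42]
i=43 'b': node 12→1 ·f
i=44 'a': node 1→2
i=45 'a': node 2→3
i=46 'd': node 3→4
i=47 'b': node 4→5
i=48 'd': node 5→6  → match P0@[43:48]
i=49 'd': node 6→7 ·f
i=50 'e': node 7→8
i=51 'a': node 8→0 ·f
i=52 'd': node 0→7
i=53 'c': node 7→0 ·f
i=54 'b': node 0→1
i=55 'b': node 1→1 ·f
i=56 'd': node 1→7 ·f
i=57 'b': node 7→1 ·f
i=58 'b': node 1→1 ·f
i=59 'a': node 1→2
i=60 'a': node 2→3
i=61 'd': node 3→4
i=62 'b': node 4→5
i=63 'd': node 5→6  → match P0@[58:63]
i=64 'd': node 6→7 ·f
i=65 'b': node 7→1 ·f
i=66 'a': node 1→2
i=67 'a': node 2→3
i=68 'd': node 3→4
i=69 'b': node 4→5
i=70 'd': node 5→6  → match P0@[65:70]
i=71 'a': node 6→0 ·f

Matches: [[9,1],[15,1],[22,1],[29,1],[36,1],[42,1],[48,0],[63,0],[70,0]]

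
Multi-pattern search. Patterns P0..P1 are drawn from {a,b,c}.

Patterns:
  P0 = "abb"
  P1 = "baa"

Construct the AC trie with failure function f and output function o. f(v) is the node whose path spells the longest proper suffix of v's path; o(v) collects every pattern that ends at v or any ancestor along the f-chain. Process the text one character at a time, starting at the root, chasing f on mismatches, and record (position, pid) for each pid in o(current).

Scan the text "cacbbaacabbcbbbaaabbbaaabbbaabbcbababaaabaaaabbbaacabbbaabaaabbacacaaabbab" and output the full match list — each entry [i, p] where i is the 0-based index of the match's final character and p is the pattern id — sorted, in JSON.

Build:
Trie nodes:
  n0 'ε': a→1 b→4
  n1 'a': b→2
  n2 'ab': b→3
  n3 'abb': ·  [P0 ends]
  n4 'b': a→5
  n5 'ba': a→6
  n6 'baa': ·  [P1 ends]

BFS fail/out derivation:
  n1('a'): parent n0 fail=0; on 'a' 0 → fail=0;  out ∅∪∅=∅
  n4('b'): parent n0 fail=0; on 'b' 0 → fail=0;  out ∅∪∅=∅
  n2('ab'): parent n1 fail=0; on 'b' 0 → fail=4;  out ∅∪∅=∅
  n5('ba'): parent n4 fail=0; on 'a' 0 → fail=1;  out ∅∪∅=∅
  n3('abb'): parent n2 fail=4; on 'b' 4→0 → fail=4;  out {0}∪∅={0}
  n6('baa'): parent n5 fail=1; on 'a' 1→0 → fail=1;  out {1}∪∅={1}

Run:
i=0 'c': node 0→0
i=1 'a': node 0→1
i=2 'c': node 1→0 (via fail)
i=3 'b': node 0→4
i=4 'b': node 4→4 (via fail)
i=5 'a': node 4→5
i=6 'a': node 5→6  emit P1@[4:6]
i=7 'c': node 6→0 (via fail)
i=8 'a': node 0→1
i=9 'b': node 1→2
i=10 'b': node 2→3  emit P0@[8:10]
i=11 'c': node 3→0 (via fail)
i=12 'b': node 0→4
i=13 'b': node 4→4 (via fail)
i=14 'b': node 4→4 (via fail)
i=15 'a': node 4→5
i=16 'a': node 5→6  emit P1@[14:16]
i=17 'a': node 6→1 (via fail)
i=18 'b': node 1→2
i=19 'b': node 2→3  emit P0@[17:19]
i=20 'b': node 3→4 (via fail)
i=21 'a': node 4→5
i=22 'a': node 5→6  emit P1@[20:22]
i=23 'a': node 6→1 (via fail)
i=24 'b': node 1→2
i=25 'b': node 2→3  emit P0@[23:25]
i=26 'b': node 3→4 (via fail)
i=27 'a': node 4→5
i=28 'a': node 5→6  emit P1@[26:28]
i=29 'b': node 6→2 (via fail)
i=30 'b': node 2→3  emit P0@[28:30]
i=31 'c': node 3→0 (via fail)
i=32 'b': node 0→4
i=33 'a': node 4→5
i=34 'b': node 5→2 (via fail)
i=35 'a': node 2→5 (via fail)
i=36 'b': node 5→2 (via fail)
i=37 'a': node 2→5 (via fail)
i=38 'a': node 5→6  emit P1@[36:38]
i=39 'a': node 6→1 (via fail)
i=40 'b': node 1→2
i=41 'a': node 2→5 (via fail)
i=42 'a': node 5→6  emit P1@[40:42]
i=43 'a': node 6→1 (via fail)
i=44 'a': node 1→1 (via fail)
i=45 'b': node 1→2
i=46 'b': node 2→3  emit P0@[44:46]
i=47 'b': node 3→4 (via fail)
i=48 'a': node 4→5
i=49 'a': node 5→6  emit P1@[47:49]
i=50 'c': node 6→0 (via fail)
i=51 'a': node 0→1
i=52 'b': node 1→2
i=53 'b': node 2→3  emit P0@[51:53]
i=54 'b': node 3→4 (via fail)
i=55 'a': node 4→5
i=56 'a': node 5→6  emit P1@[54:56]
i=57 'b': node 6→2 (via fail)
i=58 'a': node 2→5 (via fail)
i=59 'a': node 5→6  emit P1@[57:59]
i=60 'a': node 6→1 (via fail)
i=61 'b': node 1→2
i=62 'b': node 2→3  emit P0@[60:62]
i=63 'a': node 3→5 (via fail)
i=64 'c': node 5→0 (via fail)
i=65 'a': node 0→1
i=66 'c': node 1→0 (via fail)
i=67 'a': node 0→1
i=68 'a': node 1→1 (via fail)
i=69 'a': node 1→1 (via fail)
i=70 'b': node 1→2
i=71 'b': node 2→3  emit P0@[69:71]
i=72 'a': node 3→5 (via fail)
i=73 'b': node 5→2 (via fail)

Result: [[6,1],[10,0],[16,1],[19,0],[22,1],[25,0],[28,1],[30,0],[38,1],[42,1],[46,0],[49,1],[53,0],[56,1],[59,1],[62,0],[71,0]]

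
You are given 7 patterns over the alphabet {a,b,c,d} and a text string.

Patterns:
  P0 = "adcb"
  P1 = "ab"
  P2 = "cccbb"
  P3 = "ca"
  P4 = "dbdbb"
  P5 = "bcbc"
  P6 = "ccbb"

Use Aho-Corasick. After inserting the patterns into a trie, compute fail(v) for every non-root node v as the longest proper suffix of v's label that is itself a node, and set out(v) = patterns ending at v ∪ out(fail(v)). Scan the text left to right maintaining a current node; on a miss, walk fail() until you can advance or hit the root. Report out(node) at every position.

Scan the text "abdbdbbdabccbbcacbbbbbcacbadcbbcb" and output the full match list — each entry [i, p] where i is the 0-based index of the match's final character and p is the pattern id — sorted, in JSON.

Construct AC machine:
Trie nodes:
  0='ε' goto a→1 b→17 c→6 d→12
  1='a' goto b→5 d→2
  2='ad' goto c→3
  3='adc' goto b→4
  4='adcb' goto ·  ←P0
  5='ab' goto ·  ←P1
  6='c' goto a→11 c→7
  7='cc' goto b→21 c→8
  8='ccc' goto b→9
  9='cccb' goto b→10
  10='cccbb' goto ·  ←P2
  11='ca' goto ·  ←P3
  12='d' goto b→13
  13='db' goto d→14
  14='dbd' goto b→15
  15='dbdb' goto b→16
  16='dbdbb' goto ·  ←P4
  17='b' goto c→18
  18='bc' goto b→19
  19='bcb' goto c→20
  20='bcbc' goto ·  ←P5
  21='ccb' goto b→22
  22='ccbb' goto ·  ←P6

Failure links (BFS by depth):
  fail(1) 'a': from fail(0)=0 chase 'a': 0 ⇒ 0;  out=∅∪out(0)=∅
  fail(6) 'c': from fail(0)=0 chase 'c': 0 ⇒ 0;  out=∅∪out(0)=∅
  fail(12) 'd': from fail(0)=0 chase 'd': 0 ⇒ 0;  out=∅∪out(0)=∅
  fail(17) 'b': from fail(0)=0 chase 'b': 0 ⇒ 0;  out=∅∪out(0)=∅
  fail(2) 'ad': from fail(1)=0 chase 'd': 0 ⇒ 12;  out=∅∪out(12)=∅
  fail(5) 'ab': from fail(1)=0 chase 'b': 0 ⇒ 17;  out={1}∪out(17)={1}
  fail(7) 'cc': from fail(6)=0 chase 'c': 0 ⇒ 6;  out=∅∪out(6)=∅
  fail(11) 'ca': from fail(6)=0 chase 'a': 0 ⇒ 1;  out={3}∪out(1)={3}
  fail(13) 'db': from fail(12)=0 chase 'b': 0 ⇒ 17;  out=∅∪out(17)=∅
  fail(18) 'bc': from fail(17)=0 chase 'c': 0 ⇒ 6;  out=∅∪out(6)=∅
  fail(3) 'adc': from fail(2)=12 chase 'c': 12→0 ⇒ 6;  out=∅∪out(6)=∅
  fail(8) 'ccc': from fail(7)=6 chase 'c': 6 ⇒ 7;  out=∅∪out(7)=∅
  fail(14) 'dbd': from fail(13)=17 chase 'd': 17→0 ⇒ 12;  out=∅∪out(12)=∅
  fail(19) 'bcb': from fail(18)=6 chase 'b': 6→0 ⇒ 17;  out=∅∪out(17)=∅
  fail(21) 'ccb': from fail(7)=6 chase 'b': 6→0 ⇒ 17;  out=∅∪out(17)=∅
  fail(4) 'adcb': from fail(3)=6 chase 'b': 6→0 ⇒ 17;  out={0}∪out(17)={0}
  fail(9) 'cccb': from fail(8)=7 chase 'b': 7 ⇒ 21;  out=∅∪out(21)=∅
  fail(15) 'dbdb': from fail(14)=12 chase 'b': 12 ⇒ 13;  out=∅∪out(13)=∅
  fail(20) 'bcbc': from fail(19)=17 chase 'c': 17 ⇒ 18;  out={5}∪out(18)={5}
  fail(22) 'ccbb': from fail(21)=17 chase 'b': 17→0 ⇒ 17;  out={6}∪out(17)={6}
  fail(10) 'cccbb': from fail(9)=21 chase 'b': 21 ⇒ 22;  out={2}∪out(22)={2,6}
  fail(16) 'dbdbb': from fail(15)=13 chase 'b': 13→17→0 ⇒ 17;  out={4}∪out(17)={4}

Text stream:
[0] read 'a'  n0⇒n1
[1] read 'b'  n1⇒n5  emit P1@[0:1]
[2] read 'd'  n5⇒n12 ·f
[3] read 'b'  n12⇒n13
[4] read 'd'  n13⇒n14
[5] read 'b'  n14⇒n15
[6] read 'b'  n15⇒n16  emit P4@[2:6]
[7] read 'd'  n16⇒n12 ·f
[8] read 'a'  n12⇒n1 ·f
[9] read 'b'  n1⇒n5  emit P1@[8:9]
[10] read 'c'  n5⇒n18 ·f
[11] read 'c'  n18⇒n7 ·f
[12] read 'b'  n7⇒n21
[13] read 'b'  n21⇒n22  emit P6@[10:13]
[14] read 'c'  n22⇒n18 ·f
[15] read 'a'  n18⇒n11 ·f  emit P3@[14:15]
[16] read 'c'  n11⇒n6 ·f
[17] read 'b'  n6⇒n17 ·f
[18] read 'b'  n17⇒n17 ·f
[19] read 'b'  n17⇒n17 ·f
[20] read 'b'  n17⇒n17 ·f
[21] read 'b'  n17⇒n17 ·f
[22] read 'c'  n17⇒n18
[23] read 'a'  n18⇒n11 ·f  emit P3@[22:23]
[24] read 'c'  n11⇒n6 ·f
[25] read 'b'  n6⇒n17 ·f
[26] read 'a'  n17⇒n1 ·f
[27] read 'd'  n1⇒n2
[28] read 'c'  n2⇒n3
[29] read 'b'  n3⇒n4  emit P0@[26:29]
[30] read 'b'  n4⇒n17 ·f
[31] read 'c'  n17⇒n18
[32] read 'b'  n18⇒n19

Matches: [[1,1],[6,4],[9,1],[13,6],[15,3],[23,3],[29,0]]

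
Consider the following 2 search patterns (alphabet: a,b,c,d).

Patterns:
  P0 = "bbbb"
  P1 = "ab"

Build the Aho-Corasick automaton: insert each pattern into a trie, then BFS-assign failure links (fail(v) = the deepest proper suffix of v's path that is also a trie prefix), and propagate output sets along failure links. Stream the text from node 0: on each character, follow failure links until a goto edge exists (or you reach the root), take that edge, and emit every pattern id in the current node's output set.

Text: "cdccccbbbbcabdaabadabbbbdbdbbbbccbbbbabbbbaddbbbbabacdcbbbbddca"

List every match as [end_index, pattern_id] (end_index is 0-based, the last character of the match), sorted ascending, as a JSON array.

Build automaton:
Trie nodes:
  0='ε' goto a→5 b→1
  1='b' goto b→2
  2='bb' goto b→3
  3='bbb' goto b→4
  4='bbbb' goto ·  [P0 ends]
  5='a' goto b→6
  6='ab' goto ·  [P1 ends]

BFS fail/out derivation:
  fail(1) 'b': from fail(0)=0 chase 'b': 0 ⇒ 0;  out=∅∪out(0)=∅
  fail(5) 'a': from fail(0)=0 chase 'a': 0 ⇒ 0;  out=∅∪out(0)=∅
  fail(2) 'bb': from fail(1)=0 chase 'b': 0 ⇒ 1;  out=∅∪out(1)=∅
  fail(6) 'ab': from fail(5)=0 chase 'b': 0 ⇒ 1;  out={1}∪out(1)={1}
  fail(3) 'bbb': from fail(2)=1 chase 'b': 1 ⇒ 2;  out=∅∪out(2)=∅
  fail(4) 'bbbb': from fail(3)=2 chase 'b': 2 ⇒ 3;  out={0}∪out(3)={0}

Scan:
i=0 'c': node 0→0
i=1 'd': node 0→0
i=2 'c': node 0→0
i=3 'c': node 0→0
i=4 'c': node 0→0
i=5 'c': node 0→0
i=6 'b': node 0→1
i=7 'b': node 1→2
i=8 'b': node 2→3
i=9 'b': node 3→4  ** P0@[6:9]
i=10 'c': node 4→0 (fail-walked)
i=11 'a': node 0→5
i=12 'b': node 5→6  ** P1@[11:12]
i=13 'd': node 6→0 (fail-walked)
i=14 'a': node 0→5
i=15 'a': node 5→5 (fail-walked)
i=16 'b': node 5→6  ** P1@[15:16]
i=17 'a': node 6→5 (fail-walked)
i=18 'd': node 5→0 (fail-walked)
i=19 'a': node 0→5
i=20 'b': node 5→6  ** P1@[19:20]
i=21 'b': node 6→2 (fail-walked)
i=22 'b': node 2→3
i=23 'b': node 3→4  ** P0@[20:23]
i=24 'd': node 4→0 (fail-walked)
i=25 'b': node 0→1
i=26 'd': node 1→0 (fail-walked)
i=27 'b': node 0→1
i=28 'b': node 1→2
i=29 'b': node 2→3
i=30 'b': node 3→4  ** P0@[27:30]
i=31 'c': node 4→0 (fail-walked)
i=32 'c': node 0→0
i=33 'b': node 0→1
i=34 'b': node 1→2
i=35 'b': node 2→3
i=36 'b': node 3→4  ** P0@[33:36]
i=37 'a': node 4→5 (fail-walked)
i=38 'b': node 5→6  ** P1@[37:38]
i=39 'b': node 6→2 (fail-walked)
i=40 'b': node 2→3
i=41 'b': node 3→4  ** P0@[38:41]
i=42 'a': node 4→5 (fail-walked)
i=43 'd': node 5→0 (fail-walked)
i=44 'd': node 0→0
i=45 'b': node 0→1
i=46 'b': node 1→2
i=47 'b': node 2→3
i=48 'b': node 3→4  ** P0@[45:48]
i=49 'a': node 4→5 (fail-walked)
i=50 'b': node 5→6  ** P1@[49:50]
i=51 'a': node 6→5 (fail-walked)
i=52 'c': node 5→0 (fail-walked)
i=53 'd': node 0→0
i=54 'c': node 0→0
i=55 'b': node 0→1
i=56 'b': node 1→2
i=57 'b': node 2→3
i=58 'b': node 3→4  ** P0@[55:58]
i=59 'd': node 4→0 (fail-walked)
i=60 'd': node 0→0
i=61 'c': node 0→0
i=62 'a': node 0→5

Result: [[9,0],[12,1],[16,1],[20,1],[23,0],[30,0],[36,0],[38,1],[41,0],[48,0],[50,1],[58,0]]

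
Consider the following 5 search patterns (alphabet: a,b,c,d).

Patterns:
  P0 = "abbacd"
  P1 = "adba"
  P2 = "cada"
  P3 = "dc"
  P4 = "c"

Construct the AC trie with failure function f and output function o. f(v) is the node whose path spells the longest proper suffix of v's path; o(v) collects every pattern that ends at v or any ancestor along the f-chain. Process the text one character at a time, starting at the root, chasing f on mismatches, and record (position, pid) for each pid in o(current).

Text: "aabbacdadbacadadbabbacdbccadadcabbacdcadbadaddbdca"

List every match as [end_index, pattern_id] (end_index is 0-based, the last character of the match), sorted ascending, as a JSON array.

Construct AC machine:
Trie (insert patterns):
  n0 'ε': a→1 c→10 d→14
  n1 'a': b→2 d→7
  n2 'ab': b→3
  n3 'abb': a→4
  n4 'abba': c→5
  n5 'abbac': d→6
  n6 'abbacd': ·  ←P0
  n7 'ad': b→8
  n8 'adb': a→9
  n9 'adba': ·  ←P1
  n10 'c': a→11  ←P4
  n11 'ca': d→12
  n12 'cad': a→13
  n13 'cada': ·  ←P2
  n14 'd': c→15
  n15 'dc': ·  ←P3

BFS fail/out derivation:
  fail(1) 'a': from fail(0)=0 chase 'a': 0 ⇒ 0;  out=∅∪out(0)=∅
  fail(10) 'c': from fail(0)=0 chase 'c': 0 ⇒ 0;  out={4}∪out(0)={4}
  fail(14) 'd': from fail(0)=0 chase 'd': 0 ⇒ 0;  out=∅∪out(0)=∅
  fail(2) 'ab': from fail(1)=0 chase 'b': 0 ⇒ 0;  out=∅∪out(0)=∅
  fail(7) 'ad': from fail(1)=0 chase 'd': 0 ⇒ 14;  out=∅∪out(14)=∅
  fail(11) 'ca': from fail(10)=0 chase 'a': 0 ⇒ 1;  out=∅∪out(1)=∅
  fail(15) 'dc': from fail(14)=0 chase 'c': 0 ⇒ 10;  out={3}∪out(10)={3,4}
  fail(3) 'abb': from fail(2)=0 chase 'b': 0 ⇒ 0;  out=∅∪out(0)=∅
  fail(8) 'adb': from fail(7)=14 chase 'b': 14→0 ⇒ 0;  out=∅∪out(0)=∅
  fail(12) 'cad': from fail(11)=1 chase 'd': 1 ⇒ 7;  out=∅∪out(7)=∅
  fail(4) 'abba': from fail(3)=0 chase 'a': 0 ⇒ 1;  out=∅∪out(1)=∅
  fail(9) 'adba': from fail(8)=0 chase 'a': 0 ⇒ 1;  out={1}∪out(1)={1}
  fail(13) 'cada': from fail(12)=7 chase 'a': 7→14→0 ⇒ 1;  out={2}∪out(1)={2}
  fail(5) 'abbac': from fail(4)=1 chase 'c': 1→0 ⇒ 10;  out=∅∪out(10)={4}
  fail(6) 'abbacd': from fail(5)=10 chase 'd': 10→0 ⇒ 14;  out={0}∪out(14)={0}

Text stream:
pos 0 'a': at 1
pos 1 'a': at 1 (via fail)
pos 2 'b': at 2
pos 3 'b': at 3
pos 4 'a': at 4
pos 5 'c': at 5  emit P4@[5:5]
pos 6 'd': at 6  emit P0@[1:6]
pos 7 'a': at 1 (via fail)
pos 8 'd': at 7
pos 9 'b': at 8
pos 10 'a': at 9  emit P1@[7:10]
pos 11 'c': at 10 (via fail)  emit P4@[11:11]
pos 12 'a': at 11
pos 13 'd': at 12
pos 14 'a': at 13  emit P2@[11:14]
pos 15 'd': at 7 (via fail)
pos 16 'b': at 8
pos 17 'a': at 9  emit P1@[14:17]
pos 18 'b': at 2 (via fail)
pos 19 'b': at 3
pos 20 'a': at 4
pos 21 'c': at 5  emit P4@[21:21]
pos 22 'd': at 6  emit P0@[17:22]
pos 23 'b': at 0 (via fail)
pos 24 'c': at 10  emit P4@[24:24]
pos 25 'c': at 10 (via fail)  emit P4@[25:25]
pos 26 'a': at 11
pos 27 'd': at 12
pos 28 'a': at 13  emit P2@[25:28]
pos 29 'd': at 7 (via fail)
pos 30 'c': at 15 (via fail)  emit P3@[29:30],P4@[30:30]
pos 31 'a': at 11 (via fail)
pos 32 'b': at 2 (via fail)
pos 33 'b': at 3
pos 34 'a': at 4
pos 35 'c': at 5  emit P4@[35:35]
pos 36 'd': at 6  emit P0@[31:36]
pos 37 'c': at 15 (via fail)  emit P3@[36:37],P4@[37:37]
pos 38 'a': at 11 (via fail)
pos 39 'd': at 12
pos 40 'b': at 8 (via fail)
pos 41 'a': at 9  emit P1@[38:41]
pos 42 'd': at 7 (via fail)
pos 43 'a': at 1 (via fail)
pos 44 'd': at 7
pos 45 'd': at 14 (via fail)
pos 46 'b': at 0 (via fail)
pos 47 'd': at 14
pos 48 'c': at 15  emit P3@[47:48],P4@[48:48]
pos 49 'a': at 11 (via fail)

Result: [[5,4],[6,0],[10,1],[11,4],[14,2],[17,1],[21,4],[22,0],[24,4],[25,4],[28,2],[30,3],[30,4],[35,4],[36,0],[37,3],[37,4],[41,1],[48,3],[48,4]]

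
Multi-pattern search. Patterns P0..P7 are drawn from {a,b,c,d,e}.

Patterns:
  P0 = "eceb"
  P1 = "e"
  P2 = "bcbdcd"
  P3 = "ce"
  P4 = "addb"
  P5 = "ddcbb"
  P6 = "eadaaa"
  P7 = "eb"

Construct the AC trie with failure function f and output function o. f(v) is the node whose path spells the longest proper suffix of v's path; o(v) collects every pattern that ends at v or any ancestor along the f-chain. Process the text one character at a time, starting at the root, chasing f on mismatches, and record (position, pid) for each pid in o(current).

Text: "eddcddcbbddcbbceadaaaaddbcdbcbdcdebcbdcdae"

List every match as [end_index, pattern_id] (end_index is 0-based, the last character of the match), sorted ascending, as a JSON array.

Build:
Trie (insert patterns):
  n0 'ε': a→13 b→5 c→11 d→17 e→1
  n1 'e': a→22 b→27 c→2  ←P1
  n2 'ec': e→3
  n3 'ece': b→4
  n4 'eceb': ·  ←P0
  n5 'b': c→6
  n6 'bc': b→7
  n7 'bcb': d→8
  n8 'bcbd': c→9
  n9 'bcbdc': d→10
  n10 'bcbdcd': ·  ←P2
  n11 'c': e→12
  n12 'ce': ·  ←P3
  n13 'a': d→14
  n14 'ad': d→15
  n15 'add': b→16
  n16 'addb': ·  ←P4
  n17 'd': d→18
  n18 'dd': c→19
  n19 'ddc': b→20
  n20 'ddcb': b→21
  n21 'ddcbb': ·  ←P5
  n22 'ea': d→23
  n23 'ead': a→24
  n24 'eada': a→25
  n25 'eadaa': a→26
  n26 'eadaaa': ·  ←P6
  n27 'eb': ·  ←P7

Failure links (BFS by depth):
  n1('e'): parent n0 fail=0; on 'e' 0 → fail=0;  out {1}∪∅={1}
  n5('b'): parent n0 fail=0; on 'b' 0 → fail=0;  out ∅∪∅=∅
  n11('c'): parent n0 fail=0; on 'c' 0 → fail=0;  out ∅∪∅=∅
  n13('a'): parent n0 fail=0; on 'a' 0 → fail=0;  out ∅∪∅=∅
  n17('d'): parent n0 fail=0; on 'd' 0 → fail=0;  out ∅∪∅=∅
  n2('ec'): parent n1 fail=0; on 'c' 0 → fail=11;  out ∅∪∅=∅
  n6('bc'): parent n5 fail=0; on 'c' 0 → fail=11;  out ∅∪∅=∅
  n12('ce'): parent n11 fail=0; on 'e' 0 → fail=1;  out {3}∪{1}={1,3}
  n14('ad'): parent n13 fail=0; on 'd' 0 → fail=17;  out ∅∪∅=∅
  n18('dd'): parent n17 fail=0; on 'd' 0 → fail=17;  out ∅∪∅=∅
  n22('ea'): parent n1 fail=0; on 'a' 0 → fail=13;  out ∅∪∅=∅
  n27('eb'): parent n1 fail=0; on 'b' 0 → fail=5;  out {7}∪∅={7}
  n3('ece'): parent n2 fail=11; on 'e' 11 → fail=12;  out ∅∪{1,3}={1,3}
  n7('bcb'): parent n6 fail=11; on 'b' 11→0 → fail=5;  out ∅∪∅=∅
  n15('add'): parent n14 fail=17; on 'd' 17 → fail=18;  out ∅∪∅=∅
  n19('ddc'): parent n18 fail=17; on 'c' 17→0 → fail=11;  out ∅∪∅=∅
  n23('ead'): parent n22 fail=13; on 'd' 13 → fail=14;  out ∅∪∅=∅
  n4('eceb'): parent n3 fail=12; on 'b' 12→1 → fail=27;  out {0}∪{7}={0,7}
  n8('bcbd'): parent n7 fail=5; on 'd' 5→0 → fail=17;  out ∅∪∅=∅
  n16('addb'): parent n15 fail=18; on 'b' 18→17→0 → fail=5;  out {4}∪∅={4}
  n20('ddcb'): parent n19 fail=11; on 'b' 11→0 → fail=5;  out ∅∪∅=∅
  n24('eada'): parent n23 fail=14; on 'a' 14→17→0 → fail=13;  out ∅∪∅=∅
  n9('bcbdc'): parent n8 fail=17; on 'c' 17→0 → fail=11;  out ∅∪∅=∅
  n21('ddcbb'): parent n20 fail=5; on 'b' 5→0 → fail=5;  out {5}∪∅={5}
  n25('eadaa'): parent n24 fail=13; on 'a' 13→0 → fail=13;  out ∅∪∅=∅
  n10('bcbdcd'): parent n9 fail=11; on 'd' 11→0 → fail=17;  out {2}∪∅={2}
  n26('eadaaa'): parent n25 fail=13; on 'a' 13→0 → fail=13;  out {6}∪∅={6}

Run:
i=0 'e': node 0→1  → match P1@[0:0]
i=1 'd': node 1→17 (fail-walked)
i=2 'd': node 17→18
i=3 'c': node 18→19
i=4 'd': node 19→17 (fail-walked)
i=5 'd': node 17→18
i=6 'c': node 18→19
i=7 'b': node 19→20
i=8 'b': node 20→21  → match P5@[4:8]
i=9 'd': node 21→17 (fail-walked)
i=10 'd': node 17→18
i=11 'c': node 18→19
i=12 'b': node 19→20
i=13 'b': node 20→21  → match P5@[9:13]
i=14 'c': node 21→6 (fail-walked)
i=15 'e': node 6→12 (fail-walked)  → match P1@[15:15],P3@[14:15]
i=16 'a': node 12→22 (fail-walked)
i=17 'd': node 22→23
i=18 'a': node 23→24
i=19 'a': node 24→25
i=20 'a': node 25→26  → match P6@[15:20]
i=21 'a': node 26→13 (fail-walked)
i=22 'd': node 13→14
i=23 'd': node 14→15
i=24 'b': node 15→16  → match P4@[21:24]
i=25 'c': node 16→6 (fail-walked)
i=26 'd': node 6→17 (fail-walked)
i=27 'b': node 17→5 (fail-walked)
i=28 'c': node 5→6
i=29 'b': node 6→7
i=30 'd': node 7→8
i=31 'c': node 8→9
i=32 'd': node 9→10  → match P2@[27:32]
i=33 'e': node 10→1 (fail-walked)  → match P1@[33:33]
i=34 'b': node 1→27  → match P7@[33:34]
i=35 'c': node 27→6 (fail-walked)
i=36 'b': node 6→7
i=37 'd': node 7→8
i=38 'c': node 8→9
i=39 'd': node 9→10  → match P2@[34:39]
i=40 'a': node 10→13 (fail-walked)
i=41 'e': node 13→1 (fail-walked)  → match P1@[41:41]

All matches (sorted): [[0,1],[8,5],[13,5],[15,1],[15,3],[20,6],[24,4],[32,2],[33,1],[34,7],[39,2],[41,1]]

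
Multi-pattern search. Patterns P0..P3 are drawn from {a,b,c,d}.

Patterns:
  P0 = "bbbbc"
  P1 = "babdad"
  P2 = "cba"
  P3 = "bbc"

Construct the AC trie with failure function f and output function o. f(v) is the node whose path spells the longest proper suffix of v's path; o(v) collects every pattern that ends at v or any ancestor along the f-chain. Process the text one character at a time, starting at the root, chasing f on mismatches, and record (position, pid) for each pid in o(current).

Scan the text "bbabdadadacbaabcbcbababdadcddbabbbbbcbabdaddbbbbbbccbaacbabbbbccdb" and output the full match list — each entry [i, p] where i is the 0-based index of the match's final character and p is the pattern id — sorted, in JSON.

Build automaton:
Trie nodes:
  n0 'ε': b→1 c→11
  n1 'b': a→6 b→2
  n2 'bb': b→3 c→14
  n3 'bbb': b→4
  n4 'bbbb': c→5
  n5 'bbbbc': ·  ←P0
  n6 'ba': b→7
  n7 'bab': d→8
  n8 'babd': a→9
  n9 'babda': d→10
  n10 'babdad': ·  ←P1
  n11 'c': b→12
  n12 'cb': a→13
  n13 'cba': ·  ←P2
  n14 'bbc': ·  ←P3

Failure links (BFS by depth):
  n1('b'): parent n0 fail=0; on 'b' 0 → fail=0;  out ∅∪∅=∅
  n11('c'): parent n0 fail=0; on 'c' 0 → fail=0;  out ∅∪∅=∅
  n2('bb'): parent n1 fail=0; on 'b' 0 → fail=1;  out ∅∪∅=∅
  n6('ba'): parent n1 fail=0; on 'a' 0 → fail=0;  out ∅∪∅=∅
  n12('cb'): parent n11 fail=0; on 'b' 0 → fail=1;  out ∅∪∅=∅
  n3('bbb'): parent n2 fail=1; on 'b' 1 → fail=2;  out ∅∪∅=∅
  n7('bab'): parent n6 fail=0; on 'b' 0 → fail=1;  out ∅∪∅=∅
  n13('cba'): parent n12 fail=1; on 'a' 1 → fail=6;  out {2}∪∅={2}
  n14('bbc'): parent n2 fail=1; on 'c' 1→0 → fail=11;  out {3}∪∅={3}
  n4('bbbb'): parent n3 fail=2; on 'b' 2 → fail=3;  out ∅∪∅=∅
  n8('babd'): parent n7 fail=1; on 'd' 1→0 → fail=0;  out ∅∪∅=∅
  n5('bbbbc'): parent n4 fail=3; on 'c' 3→2 → fail=14;  out {0}∪{3}={0,3}
  n9('babda'): parent n8 fail=0; on 'a' 0 → fail=0;  out ∅∪∅=∅
  n10('babdad'): parent n9 fail=0; on 'd' 0 → fail=0;  out {1}∪∅={1}

Scan:
[0] read 'b'  n0⇒n1
[1] read 'b'  n1⇒n2
[2] read 'a'  n2⇒n6 ·f
[3] read 'b'  n6⇒n7
[4] read 'd'  n7⇒n8
[5] read 'a'  n8⇒n9
[6] read 'd'  n9⇒n10  ** P1@[1:6]
[7] read 'a'  n10⇒n0 ·f
[8] read 'd'  n0⇒n0
[9] read 'a'  n0⇒n0
[10] read 'c'  n0⇒n11
[11] read 'b'  n11⇒n12
[12] read 'a'  n12⇒n13  ** P2@[10:12]
[13] read 'a'  n13⇒n0 ·f
[14] read 'b'  n0⇒n1
[15] read 'c'  n1⇒n11 ·f
[16] read 'b'  n11⇒n12
[17] read 'c'  n12⇒n11 ·f
[18] read 'b'  n11⇒n12
[19] read 'a'  n12⇒n13  ** P2@[17:19]
[20] read 'b'  n13⇒n7 ·f
[21] read 'a'  n7⇒n6 ·f
[22] read 'b'  n6⇒n7
[23] read 'd'  n7⇒n8
[24] read 'a'  n8⇒n9
[25] read 'd'  n9⇒n10  ** P1@[20:25]
[26] read 'c'  n10⇒n11 ·f
[27] read 'd'  n11⇒n0 ·f
[28] read 'd'  n0⇒n0
[29] read 'b'  n0⇒n1
[30] read 'a'  n1⇒n6
[31] read 'b'  n6⇒n7
[32] read 'b'  n7⇒n2 ·f
[33] read 'b'  n2⇒n3
[34] read 'b'  n3⇒n4
[35] read 'b'  n4⇒n4 ·f
[36] read 'c'  n4⇒n5  ** P0@[32:36],P3@[34:36]
[37] read 'b'  n5⇒n12 ·f
[38] read 'a'  n12⇒n13  ** P2@[36:38]
[39] read 'b'  n13⇒n7 ·f
[40] read 'd'  n7⇒n8
[41] read 'a'  n8⇒n9
[42] read 'd'  n9⇒n10  ** P1@[37:42]
[43] read 'd'  n10⇒n0 ·f
[44] read 'b'  n0⇒n1
[45] read 'b'  n1⇒n2
[46] read 'b'  n2⇒n3
[47] read 'b'  n3⇒n4
[48] read 'b'  n4⇒n4 ·f
[49] read 'b'  n4⇒n4 ·f
[50] read 'c'  n4⇒n5  ** P0@[46:50],P3@[48:50]
[51] read 'c'  n5⇒n11 ·f
[52] read 'b'  n11⇒n12
[53] read 'a'  n12⇒n13  ** P2@[51:53]
[54] read 'a'  n13⇒n0 ·f
[55] read 'c'  n0⇒n11
[56] read 'b'  n11⇒n12
[57] read 'a'  n12⇒n13  ** P2@[55:57]
[58] read 'b'  n13⇒n7 ·f
[59] read 'b'  n7⇒n2 ·f
[60] read 'b'  n2⇒n3
[61] read 'b'  n3⇒n4
[62] read 'c'  n4⇒n5  ** P0@[58:62],P3@[60:62]
[63] read 'c'  n5⇒n11 ·f
[64] read 'd'  n11⇒n0 ·f
[65] read 'b'  n0⇒n1

Result: [[6,1],[12,2],[19,2],[25,1],[36,0],[36,3],[38,2],[42,1],[50,0],[50,3],[53,2],[57,2],[62,0],[62,3]]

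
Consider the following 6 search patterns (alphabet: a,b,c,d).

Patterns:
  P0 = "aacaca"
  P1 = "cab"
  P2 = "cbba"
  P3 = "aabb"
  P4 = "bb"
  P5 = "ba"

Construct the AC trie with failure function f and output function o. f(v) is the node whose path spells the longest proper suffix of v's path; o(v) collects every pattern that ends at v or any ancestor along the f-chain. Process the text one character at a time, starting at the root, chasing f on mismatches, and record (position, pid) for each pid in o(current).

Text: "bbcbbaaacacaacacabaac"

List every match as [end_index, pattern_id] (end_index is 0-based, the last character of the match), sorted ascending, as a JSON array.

Build:
Trie (insert patterns):
  0='ε' goto a→1 b→15 c→7
  1='a' goto a→2
  2='aa' goto b→13 c→3
  3='aac' goto a→4
  4='aaca' goto c→5
  5='aacac' goto a→6
  6='aacaca' goto ·  ←P0
  7='c' goto a→8 b→10
  8='ca' goto b→9
  9='cab' goto ·  ←P1
  10='cb' goto b→11
  11='cbb' goto a→12
  12='cbba' goto ·  ←P2
  13='aab' goto b→14
  14='aabb' goto ·  ←P3
  15='b' goto a→17 b→16
  16='bb' goto ·  ←P4
  17='ba' goto ·  ←P5

Failure links (BFS by depth):
  fail(1) 'a': from fail(0)=0 chase 'a': 0 ⇒ 0;  out=∅∪out(0)=∅
  fail(7) 'c': from fail(0)=0 chase 'c': 0 ⇒ 0;  out=∅∪out(0)=∅
  fail(15) 'b': from fail(0)=0 chase 'b': 0 ⇒ 0;  out=∅∪out(0)=∅
  fail(2) 'aa': from fail(1)=0 chase 'a': 0 ⇒ 1;  out=∅∪out(1)=∅
  fail(8) 'ca': from fail(7)=0 chase 'a': 0 ⇒ 1;  out=∅∪out(1)=∅
  fail(10) 'cb': from fail(7)=0 chase 'b': 0 ⇒ 15;  out=∅∪out(15)=∅
  fail(16) 'bb': from fail(15)=0 chase 'b': 0 ⇒ 15;  out={4}∪out(15)={4}
  fail(17) 'ba': from fail(15)=0 chase 'a': 0 ⇒ 1;  out={5}∪out(1)={5}
  fail(3) 'aac': from fail(2)=1 chase 'c': 1→0 ⇒ 7;  out=∅∪out(7)=∅
  fail(9) 'cab': from fail(8)=1 chase 'b': 1→0 ⇒ 15;  out={1}∪out(15)={1}
  fail(11) 'cbb': from fail(10)=15 chase 'b': 15 ⇒ 16;  out=∅∪out(16)={4}
  fail(13) 'aab': from fail(2)=1 chase 'b': 1→0 ⇒ 15;  out=∅∪out(15)=∅
  fail(4) 'aaca': from fail(3)=7 chase 'a': 7 ⇒ 8;  out=∅∪out(8)=∅
  fail(12) 'cbba': from fail(11)=16 chase 'a': 16→15 ⇒ 17;  out={2}∪out(17)={2,5}
  fail(14) 'aabb': from fail(13)=15 chase 'b': 15 ⇒ 16;  out={3}∪out(16)={3,4}
  fail(5) 'aacac': from fail(4)=8 chase 'c': 8→1→0 ⇒ 7;  out=∅∪out(7)=∅
  fail(6) 'aacaca': from fail(5)=7 chase 'a': 7 ⇒ 8;  out={0}∪out(8)={0}

Text stream:
i=0 'b': node 0→15
i=1 'b': node 15→16  → match P4@[0:1]
i=2 'c': node 16→7 (via fail)
i=3 'b': node 7→10
i=4 'b': node 10→11  → match P4@[3:4]
i=5 'a': node 11→12  → match P2@[2:5],P5@[4:5]
i=6 'a': node 12→2 (via fail)
i=7 'a': node 2→2 (via fail)
i=8 'c': node 2→3
i=9 'a': node 3→4
i=10 'c': node 4→5
i=11 'a': node 5→6  → match P0@[6:11]
i=12 'a': node 6→2 (via fail)
i=13 'c': node 2→3
i=14 'a': node 3→4
i=15 'c': node 4→5
i=16 'a': node 5→6  → match P0@[11:16]
i=17 'b': node 6→9 (via fail)  → match P1@[15:17]
i=18 'a': node 9→17 (via fail)  → match P5@[17:18]
i=19 'a': node 17→2 (via fail)
i=20 'c': node 2→3

Result: [[1,4],[4,4],[5,2],[5,5],[11,0],[16,0],[17,1],[18,5]]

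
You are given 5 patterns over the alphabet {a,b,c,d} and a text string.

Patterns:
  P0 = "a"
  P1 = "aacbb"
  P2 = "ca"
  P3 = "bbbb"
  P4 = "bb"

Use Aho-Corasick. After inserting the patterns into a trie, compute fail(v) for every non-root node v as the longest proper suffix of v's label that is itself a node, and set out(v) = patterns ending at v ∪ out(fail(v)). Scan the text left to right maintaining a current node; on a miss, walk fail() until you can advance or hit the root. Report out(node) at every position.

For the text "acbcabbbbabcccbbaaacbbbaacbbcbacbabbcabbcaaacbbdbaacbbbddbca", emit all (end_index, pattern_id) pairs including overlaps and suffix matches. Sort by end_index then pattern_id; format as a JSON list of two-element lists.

Construct AC machine:
Trie nodes:
  0='ε' goto a→1 b→8 c→6
  1='a' goto a→2  [P0 ends]
  2='aa' goto c→3
  3='aac' goto b→4
  4='aacb' goto b→5
  5='aacbb' goto ·  [P1 ends]
  6='c' goto a→7
  7='ca' goto ·  [P2 ends]
  8='b' goto b→9
  9='bb' goto b→10  [P4 ends]
  10='bbb' goto b→11
  11='bbbb' goto ·  [P3 ends]

Failure links (BFS by depth):
  fail(1) 'a': from fail(0)=0 chase 'a': 0 ⇒ 0;  out={0}∪out(0)={0}
  fail(6) 'c': from fail(0)=0 chase 'c': 0 ⇒ 0;  out=∅∪out(0)=∅
  fail(8) 'b': from fail(0)=0 chase 'b': 0 ⇒ 0;  out=∅∪out(0)=∅
  fail(2) 'aa': from fail(1)=0 chase 'a': 0 ⇒ 1;  out=∅∪out(1)={0}
  fail(7) 'ca': from fail(6)=0 chase 'a': 0 ⇒ 1;  out={2}∪out(1)={0,2}
  fail(9) 'bb': from fail(8)=0 chase 'b': 0 ⇒ 8;  out={4}∪out(8)={4}
  fail(3) 'aac': from fail(2)=1 chase 'c': 1→0 ⇒ 6;  out=∅∪out(6)=∅
  fail(10) 'bbb': from fail(9)=8 chase 'b': 8 ⇒ 9;  out=∅∪out(9)={4}
  fail(4) 'aacb': from fail(3)=6 chase 'b': 6→0 ⇒ 8;  out=∅∪out(8)=∅
  fail(11) 'bbbb': from fail(10)=9 chase 'b': 9 ⇒ 10;  out={3}∪out(10)={3,4}
  fail(5) 'aacbb': from fail(4)=8 chase 'b': 8 ⇒ 9;  out={1}∪out(9)={1,4}

Text stream:
i=0 'a': node 0→1  emit P0@[0:0]
i=1 'c': node 1→6 ·f
i=2 'b': node 6→8 ·f
i=3 'c': node 8→6 ·f
i=4 'a': node 6→7  emit P0@[4:4],P2@[3:4]
i=5 'b': node 7→8 ·f
i=6 'b': node 8→9  emit P4@[5:6]
i=7 'b': node 9→10  emit P4@[6:7]
i=8 'b': node 10→11  emit P3@[5:8],P4@[7:8]
i=9 'a': node 11→1 ·f  emit P0@[9:9]
i=10 'b': node 1→8 ·f
i=11 'c': node 8→6 ·f
i=12 'c': node 6→6 ·f
i=13 'c': node 6→6 ·f
i=14 'b': node 6→8 ·f
i=15 'b': node 8→9  emit P4@[14:15]
i=16 'a': node 9→1 ·f  emit P0@[16:16]
i=17 'a': node 1→2  emit P0@[17:17]
i=18 'a': node 2→2 ·f  emit P0@[18:18]
i=19 'c': node 2→3
i=20 'b': node 3→4
i=21 'b': node 4→5  emit P1@[17:21],P4@[20:21]
i=22 'b': node 5→10 ·f  emit P4@[21:22]
i=23 'a': node 10→1 ·f  emit P0@[23:23]
i=24 'a': node 1→2  emit P0@[24:24]
i=25 'c': node 2→3
i=26 'b': node 3→4
i=27 'b': node 4→5  emit P1@[23:27],P4@[26:27]
i=28 'c': node 5→6 ·f
i=29 'b': node 6→8 ·f
i=30 'a': node 8→1 ·f  emit P0@[30:30]
i=31 'c': node 1→6 ·f
i=32 'b': node 6→8 ·f
i=33 'a': node 8→1 ·f  emit P0@[33:33]
i=34 'b': node 1→8 ·f
i=35 'b': node 8→9  emit P4@[34:35]
i=36 'c': node 9→6 ·f
i=37 'a': node 6→7  emit P0@[37:37],P2@[36:37]
i=38 'b': node 7→8 ·f
i=39 'b': node 8→9  emit P4@[38:39]
i=40 'c': node 9→6 ·f
i=41 'a': node 6→7  emit P0@[41:41],P2@[40:41]
i=42 'a': node 7→2 ·f  emit P0@[42:42]
i=43 'a': node 2→2 ·f  emit P0@[43:43]
i=44 'c': node 2→3
i=45 'b': node 3→4
i=46 'b': node 4→5  emit P1@[42:46],P4@[45:46]
i=47 'd': node 5→0 ·f
i=48 'b': node 0→8
i=49 'a': node 8→1 ·f  emit P0@[49:49]
i=50 'a': node 1→2  emit P0@[50:50]
i=51 'c': node 2→3
i=52 'b': node 3→4
i=53 'b': node 4→5  emit P1@[49:53],P4@[52:53]
i=54 'b': node 5→10 ·f  emit P4@[53:54]
i=55 'd': node 10→0 ·f
i=56 'd': node 0→0
i=57 'b': node 0→8
i=58 'c': node 8→6 ·f
i=59 'a': node 6→7  emit P0@[59:59],P2@[58:59]

All matches (sorted): [[0,0],[4,0],[4,2],[6,4],[7,4],[8,3],[8,4],[9,0],[15,4],[16,0],[17,0],[18,0],[21,1],[21,4],[22,4],[23,0],[24,0],[27,1],[27,4],[30,0],[33,0],[35,4],[37,0],[37,2],[39,4],[41,0],[41,2],[42,0],[43,0],[46,1],[46,4],[49,0],[50,0],[53,1],[53,4],[54,4],[59,0],[59,2]]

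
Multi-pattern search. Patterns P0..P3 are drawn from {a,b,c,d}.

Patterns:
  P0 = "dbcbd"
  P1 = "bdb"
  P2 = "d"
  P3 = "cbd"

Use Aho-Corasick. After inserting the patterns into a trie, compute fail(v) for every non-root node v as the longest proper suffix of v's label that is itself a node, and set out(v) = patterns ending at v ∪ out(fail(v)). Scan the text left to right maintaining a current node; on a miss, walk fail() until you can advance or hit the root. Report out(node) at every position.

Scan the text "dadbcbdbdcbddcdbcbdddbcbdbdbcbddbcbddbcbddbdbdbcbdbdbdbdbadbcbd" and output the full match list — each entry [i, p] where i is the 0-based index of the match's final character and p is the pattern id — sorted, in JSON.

Construct AC machine:
Trie (insert patterns):
  0='ε' goto b→6 c→9 d→1
  1='d' goto b→2  ←P2
  2='db' goto c→3
  3='dbc' goto b→4
  4='dbcb' goto d→5
  5='dbcbd' goto ·  ←P0
  6='b' goto d→7
  7='bd' goto b→8
  8='bdb' goto ·  ←P1
  9='c' goto b→10
  10='cb' goto d→11
  11='cbd' goto ·  ←P3

Failure links (BFS by depth):
  n1('d'): parent n0 fail=0; on 'd' 0 → fail=0;  out {2}∪∅={2}
  n6('b'): parent n0 fail=0; on 'b' 0 → fail=0;  out ∅∪∅=∅
  n9('c'): parent n0 fail=0; on 'c' 0 → fail=0;  out ∅∪∅=∅
  n2('db'): parent n1 fail=0; on 'b' 0 → fail=6;  out ∅∪∅=∅
  n7('bd'): parent n6 fail=0; on 'd' 0 → fail=1;  out ∅∪{2}={2}
  n10('cb'): parent n9 fail=0; on 'b' 0 → fail=6;  out ∅∪∅=∅
  n3('dbc'): parent n2 fail=6; on 'c' 6→0 → fail=9;  out ∅∪∅=∅
  n8('bdb'): parent n7 fail=1; on 'b' 1 → fail=2;  out {1}∪∅={1}
  n11('cbd'): parent n10 fail=6; on 'd' 6 → fail=7;  out {3}∪{2}={2,3}
  n4('dbcb'): parent n3 fail=9; on 'b' 9 → fail=10;  out ∅∪∅=∅
  n5('dbcbd'): parent n4 fail=10; on 'd' 10 → fail=11;  out {0}∪{2,3}={0,2,3}

Run:
i=0 'd': node 0→1  → match P2@[0:0]
i=1 'a': node 1→0 ·f
i=2 'd': node 0→1  → match P2@[2:2]
i=3 'b': node 1→2
i=4 'c': node 2→3
i=5 'b': node 3→4
i=6 'd': node 4→5  → match P0@[2:6],P2@[6:6],P3@[4:6]
i=7 'b': node 5→8 ·f  → match P1@[5:7]
i=8 'd': node 8→7 ·f  → match P2@[8:8]
i=9 'c': node 7→9 ·f
i=10 'b': node 9→10
i=11 'd': node 10→11  → match P2@[11:11],P3@[9:11]
i=12 'd': node 11→1 ·f  → match P2@[12:12]
i=13 'c': node 1→9 ·f
i=14 'd': node 9→1 ·f  → match P2@[14:14]
i=15 'b': node 1→2
i=16 'c': node 2→3
i=17 'b': node 3→4
i=18 'd': node 4→5  → match P0@[14:18],P2@[18:18],P3@[16:18]
i=19 'd': node 5→1 ·f  → match P2@[19:19]
i=20 'd': node 1→1 ·f  → match P2@[20:20]
i=21 'b': node 1→2
i=22 'c': node 2→3
i=23 'b': node 3→4
i=24 'd': node 4→5  → match P0@[20:24],P2@[24:24],P3@[22:24]
i=25 'b': node 5→8 ·f  → match P1@[23:25]
i=26 'd': node 8→7 ·f  → match P2@[26:26]
i=27 'b': node 7→8  → match P1@[25:27]
i=28 'c': node 8→3 ·f
i=29 'b': node 3→4
i=30 'd': node 4→5  → match P0@[26:30],P2@[30:30],P3@[28:30]
i=31 'd': node 5→1 ·f  → match P2@[31:31]
i=32 'b': node 1→2
i=33 'c': node 2→3
i=34 'b': node 3→4
i=35 'd': node 4→5  → match P0@[31:35],P2@[35:35],P3@[33:35]
i=36 'd': node 5→1 ·f  → match P2@[36:36]
i=37 'b': node 1→2
i=38 'c': node 2→3
i=39 'b': node 3→4
i=40 'd': node 4→5  → match P0@[36:40],P2@[40:40],P3@[38:40]
i=41 'd': node 5→1 ·f  → match P2@[41:41]
i=42 'b': node 1→2
i=43 'd': node 2→7 ·f  → match P2@[43:43]
i=44 'b': node 7→8  → match P1@[42:44]
i=45 'd': node 8→7 ·f  → match P2@[45:45]
i=46 'b': node 7→8  → match P1@[44:46]
i=47 'c': node 8→3 ·f
i=48 'b': node 3→4
i=49 'd': node 4→5  → match P0@[45:49],P2@[49:49],P3@[47:49]
i=50 'b': node 5→8 ·f  → match P1@[48:50]
i=51 'd': node 8→7 ·f  → match P2@[51:51]
i=52 'b': node 7→8  → match P1@[50:52]
i=53 'd': node 8→7 ·f  → match P2@[53:53]
i=54 'b': node 7→8  → match P1@[52:54]
i=55 'd': node 8→7 ·f  → match P2@[55:55]
i=56 'b': node 7→8  → match P1@[54:56]
i=57 'a': node 8→0 ·f
i=58 'd': node 0→1  → match P2@[58:58]
i=59 'b': node 1→2
i=60 'c': node 2→3
i=61 'b': node 3→4
i=62 'd': node 4→5  → match P0@[58:62],P2@[62:62],P3@[60:62]

Result: [[0,2],[2,2],[6,0],[6,2],[6,3],[7,1],[8,2],[11,2],[11,3],[12,2],[14,2],[18,0],[18,2],[18,3],[19,2],[20,2],[24,0],[24,2],[24,3],[25,1],[26,2],[27,1],[30,0],[30,2],[30,3],[31,2],[35,0],[35,2],[35,3],[36,2],[40,0],[40,2],[40,3],[41,2],[43,2],[44,1],[45,2],[46,1],[49,0],[49,2],[49,3],[50,1],[51,2],[52,1],[53,2],[54,1],[55,2],[56,1],[58,2],[62,0],[62,2],[62,3]]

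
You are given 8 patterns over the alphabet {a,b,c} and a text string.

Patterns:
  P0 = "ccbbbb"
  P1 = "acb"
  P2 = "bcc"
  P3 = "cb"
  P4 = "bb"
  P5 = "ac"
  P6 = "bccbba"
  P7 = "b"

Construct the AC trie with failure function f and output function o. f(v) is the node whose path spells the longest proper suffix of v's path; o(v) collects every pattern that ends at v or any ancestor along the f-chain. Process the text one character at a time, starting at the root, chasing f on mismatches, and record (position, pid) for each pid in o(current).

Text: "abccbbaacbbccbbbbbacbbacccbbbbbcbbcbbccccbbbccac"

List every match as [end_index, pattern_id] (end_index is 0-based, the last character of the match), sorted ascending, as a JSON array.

Build:
Trie nodes:
  0='ε' goto a→7 b→10 c→1
  1='c' goto b→13 c→2
  2='cc' goto b→3
  3='ccb' goto b→4
  4='ccbb' goto b→5
  5='ccbbb' goto b→6
  6='ccbbbb' goto ·  [P0 ends]
  7='a' goto c→8
  8='ac' goto b→9  [P5 ends]
  9='acb' goto ·  [P1 ends]
  10='b' goto b→14 c→11  [P7 ends]
  11='bc' goto c→12
  12='bcc' goto b→15  [P2 ends]
  13='cb' goto ·  [P3 ends]
  14='bb' goto ·  [P4 ends]
  15='bccb' goto b→16
  16='bccbb' goto a→17
  17='bccbba' goto ·  [P6 ends]

BFS fail/out derivation:
  n1('c'): parent n0 fail=0; on 'c' 0 → fail=0;  out ∅∪∅=∅
  n7('a'): parent n0 fail=0; on 'a' 0 → fail=0;  out ∅∪∅=∅
  n10('b'): parent n0 fail=0; on 'b' 0 → fail=0;  out {7}∪∅={7}
  n2('cc'): parent n1 fail=0; on 'c' 0 → fail=1;  out ∅∪∅=∅
  n8('ac'): parent n7 fail=0; on 'c' 0 → fail=1;  out {5}∪∅={5}
  n11('bc'): parent n10 fail=0; on 'c' 0 → fail=1;  out ∅∪∅=∅
  n13('cb'): parent n1 fail=0; on 'b' 0 → fail=10;  out {3}∪{7}={3,7}
  n14('bb'): parent n10 fail=0; on 'b' 0 → fail=10;  out {4}∪{7}={4,7}
  n3('ccb'): parent n2 fail=1; on 'b' 1 → fail=13;  out ∅∪{3,7}={3,7}
  n9('acb'): parent n8 fail=1; on 'b' 1 → fail=13;  out {1}∪{3,7}={1,3,7}
  n12('bcc'): parent n11 fail=1; on 'c' 1 → fail=2;  out {2}∪∅={2}
  n4('ccbb'): parent n3 fail=13; on 'b' 13→10 → fail=14;  out ∅∪{4,7}={4,7}
  n15('bccb'): parent n12 fail=2; on 'b' 2 → fail=3;  out ∅∪{3,7}={3,7}
  n5('ccbbb'): parent n4 fail=14; on 'b' 14→10 → fail=14;  out ∅∪{4,7}={4,7}
  n16('bccbb'): parent n15 fail=3; on 'b' 3 → fail=4;  out ∅∪{4,7}={4,7}
  n6('ccbbbb'): parent n5 fail=14; on 'b' 14→10 → fail=14;  out {0}∪{4,7}={0,4,7}
  n17('bccbba'): parent n16 fail=4; on 'a' 4→14→10→0 → fail=7;  out {6}∪∅={6}

Scan:
pos 0 'a': at 7
pos 1 'b': at 10 (via fail)  ** P7@[1:1]
pos 2 'c': at 11
pos 3 'c': at 12  ** P2@[1:3]
pos 4 'b': at 15  ** P3@[3:4],P7@[4:4]
pos 5 'b': at 16  ** P4@[4:5],P7@[5:5]
pos 6 'a': at 17  ** P6@[1:6]
pos 7 'a': at 7 (via fail)
pos 8 'c': at 8  ** P5@[7:8]
pos 9 'b': at 9  ** P1@[7:9],P3@[8:9],P7@[9:9]
pos 10 'b': at 14 (via fail)  ** P4@[9:10],P7@[10:10]
pos 11 'c': at 11 (via fail)
pos 12 'c': at 12  ** P2@[10:12]
pos 13 'b': at 15  ** P3@[12:13],P7@[13:13]
pos 14 'b': at 16  ** P4@[13:14],P7@[14:14]
pos 15 'b': at 5 (via fail)  ** P4@[14:15],P7@[15:15]
pos 16 'b': at 6  ** P0@[11:16],P4@[15:16],P7@[16:16]
pos 17 'b': at 14 (via fail)  ** P4@[16:17],P7@[17:17]
pos 18 'a': at 7 (via fail)
pos 19 'c': at 8  ** P5@[18:19]
pos 20 'b': at 9  ** P1@[18:20],P3@[19:20],P7@[20:20]
pos 21 'b': at 14 (via fail)  ** P4@[20:21],P7@[21:21]
pos 22 'a': at 7 (via fail)
pos 23 'c': at 8  ** P5@[22:23]
pos 24 'c': at 2 (via fail)
pos 25 'c': at 2 (via fail)
pos 26 'b': at 3  ** P3@[25:26],P7@[26:26]
pos 27 'b': at 4  ** P4@[26:27],P7@[27:27]
pos 28 'b': at 5  ** P4@[27:28],P7@[28:28]
pos 29 'b': at 6  ** P0@[24:29],P4@[28:29],P7@[29:29]
pos 30 'b': at 14 (via fail)  ** P4@[29:30],P7@[30:30]
pos 31 'c': at 11 (via fail)
pos 32 'b': at 13 (via fail)  ** P3@[31:32],P7@[32:32]
pos 33 'b': at 14 (via fail)  ** P4@[32:33],P7@[33:33]
pos 34 'c': at 11 (via fail)
pos 35 'b': at 13 (via fail)  ** P3@[34:35],P7@[35:35]
pos 36 'b': at 14 (via fail)  ** P4@[35:36],P7@[36:36]
pos 37 'c': at 11 (via fail)
pos 38 'c': at 12  ** P2@[36:38]
pos 39 'c': at 2 (via fail)
pos 40 'c': at 2 (via fail)
pos 41 'b': at 3  ** P3@[40:41],P7@[41:41]
pos 42 'b': at 4  ** P4@[41:42],P7@[42:42]
pos 43 'b': at 5  ** P4@[42:43],P7@[43:43]
pos 44 'c': at 11 (via fail)
pos 45 'c': at 12  ** P2@[43:45]
pos 46 'a': at 7 (via fail)
pos 47 'c': at 8  ** P5@[46:47]

All matches (sorted): [[1,7],[3,2],[4,3],[4,7],[5,4],[5,7],[6,6],[8,5],[9,1],[9,3],[9,7],[10,4],[10,7],[12,2],[13,3],[13,7],[14,4],[14,7],[15,4],[15,7],[16,0],[16,4],[16,7],[17,4],[17,7],[19,5],[20,1],[20,3],[20,7],[21,4],[21,7],[23,5],[26,3],[26,7],[27,4],[27,7],[28,4],[28,7],[29,0],[29,4],[29,7],[30,4],[30,7],[32,3],[32,7],[33,4],[33,7],[35,3],[35,7],[36,4],[36,7],[38,2],[41,3],[41,7],[42,4],[42,7],[43,4],[43,7],[45,2],[47,5]]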